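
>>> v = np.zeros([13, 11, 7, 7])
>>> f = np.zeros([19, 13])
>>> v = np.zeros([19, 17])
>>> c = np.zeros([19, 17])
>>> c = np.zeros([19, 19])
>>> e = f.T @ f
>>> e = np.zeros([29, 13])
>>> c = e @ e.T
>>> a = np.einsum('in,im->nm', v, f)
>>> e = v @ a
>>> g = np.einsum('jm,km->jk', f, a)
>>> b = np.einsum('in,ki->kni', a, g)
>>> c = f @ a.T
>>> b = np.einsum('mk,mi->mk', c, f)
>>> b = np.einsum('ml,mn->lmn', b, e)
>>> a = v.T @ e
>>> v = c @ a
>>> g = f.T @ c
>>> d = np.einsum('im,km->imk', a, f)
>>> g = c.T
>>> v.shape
(19, 13)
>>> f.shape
(19, 13)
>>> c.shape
(19, 17)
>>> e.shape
(19, 13)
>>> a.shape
(17, 13)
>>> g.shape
(17, 19)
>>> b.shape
(17, 19, 13)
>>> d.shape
(17, 13, 19)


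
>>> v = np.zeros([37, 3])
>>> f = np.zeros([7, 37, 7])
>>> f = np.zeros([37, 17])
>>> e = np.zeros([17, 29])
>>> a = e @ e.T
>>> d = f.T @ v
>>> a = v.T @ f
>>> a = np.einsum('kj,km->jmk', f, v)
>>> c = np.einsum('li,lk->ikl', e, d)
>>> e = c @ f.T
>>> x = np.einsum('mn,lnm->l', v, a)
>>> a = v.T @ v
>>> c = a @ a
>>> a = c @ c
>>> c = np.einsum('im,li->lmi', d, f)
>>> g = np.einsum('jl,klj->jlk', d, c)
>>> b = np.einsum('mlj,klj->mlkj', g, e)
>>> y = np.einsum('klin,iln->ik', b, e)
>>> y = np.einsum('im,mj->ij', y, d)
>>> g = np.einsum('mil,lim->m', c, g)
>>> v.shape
(37, 3)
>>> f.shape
(37, 17)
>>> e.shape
(29, 3, 37)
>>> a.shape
(3, 3)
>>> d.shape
(17, 3)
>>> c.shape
(37, 3, 17)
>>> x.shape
(17,)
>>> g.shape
(37,)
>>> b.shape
(17, 3, 29, 37)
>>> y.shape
(29, 3)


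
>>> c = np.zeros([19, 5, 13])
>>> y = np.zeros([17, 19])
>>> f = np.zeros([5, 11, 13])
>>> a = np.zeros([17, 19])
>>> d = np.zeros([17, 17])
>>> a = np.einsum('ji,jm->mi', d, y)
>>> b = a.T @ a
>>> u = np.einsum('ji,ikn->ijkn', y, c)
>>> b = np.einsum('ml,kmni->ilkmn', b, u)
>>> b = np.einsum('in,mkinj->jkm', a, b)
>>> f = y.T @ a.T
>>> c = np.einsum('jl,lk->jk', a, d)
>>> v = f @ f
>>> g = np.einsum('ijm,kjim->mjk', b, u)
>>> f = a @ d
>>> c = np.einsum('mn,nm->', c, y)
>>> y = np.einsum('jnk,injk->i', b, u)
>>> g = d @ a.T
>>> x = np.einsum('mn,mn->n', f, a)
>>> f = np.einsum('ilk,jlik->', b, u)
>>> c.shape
()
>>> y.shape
(19,)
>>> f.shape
()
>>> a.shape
(19, 17)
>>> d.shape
(17, 17)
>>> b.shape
(5, 17, 13)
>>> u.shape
(19, 17, 5, 13)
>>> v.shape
(19, 19)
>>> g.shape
(17, 19)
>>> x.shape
(17,)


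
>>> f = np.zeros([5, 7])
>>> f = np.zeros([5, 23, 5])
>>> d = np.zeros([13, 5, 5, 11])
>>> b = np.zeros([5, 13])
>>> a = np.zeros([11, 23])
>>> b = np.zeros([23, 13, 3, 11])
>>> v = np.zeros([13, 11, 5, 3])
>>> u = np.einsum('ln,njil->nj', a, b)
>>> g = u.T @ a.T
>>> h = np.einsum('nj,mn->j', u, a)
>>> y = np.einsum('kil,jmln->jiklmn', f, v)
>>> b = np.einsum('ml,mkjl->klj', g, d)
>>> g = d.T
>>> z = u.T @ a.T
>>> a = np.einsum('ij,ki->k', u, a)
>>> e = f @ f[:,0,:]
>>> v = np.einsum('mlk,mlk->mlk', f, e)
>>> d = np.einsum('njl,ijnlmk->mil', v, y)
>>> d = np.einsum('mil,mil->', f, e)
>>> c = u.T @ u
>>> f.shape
(5, 23, 5)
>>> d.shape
()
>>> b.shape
(5, 11, 5)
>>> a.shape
(11,)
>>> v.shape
(5, 23, 5)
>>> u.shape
(23, 13)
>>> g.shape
(11, 5, 5, 13)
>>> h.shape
(13,)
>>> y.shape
(13, 23, 5, 5, 11, 3)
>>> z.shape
(13, 11)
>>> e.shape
(5, 23, 5)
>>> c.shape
(13, 13)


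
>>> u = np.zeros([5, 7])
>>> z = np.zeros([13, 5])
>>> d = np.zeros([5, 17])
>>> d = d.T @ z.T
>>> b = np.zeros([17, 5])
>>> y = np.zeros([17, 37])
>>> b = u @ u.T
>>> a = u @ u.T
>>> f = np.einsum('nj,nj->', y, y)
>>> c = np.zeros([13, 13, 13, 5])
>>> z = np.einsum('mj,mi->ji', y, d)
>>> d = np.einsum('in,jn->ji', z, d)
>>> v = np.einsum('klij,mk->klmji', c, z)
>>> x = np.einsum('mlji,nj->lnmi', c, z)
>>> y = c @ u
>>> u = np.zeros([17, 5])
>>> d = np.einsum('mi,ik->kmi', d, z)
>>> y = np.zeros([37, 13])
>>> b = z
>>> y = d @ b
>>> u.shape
(17, 5)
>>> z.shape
(37, 13)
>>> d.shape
(13, 17, 37)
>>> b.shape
(37, 13)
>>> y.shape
(13, 17, 13)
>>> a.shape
(5, 5)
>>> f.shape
()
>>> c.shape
(13, 13, 13, 5)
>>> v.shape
(13, 13, 37, 5, 13)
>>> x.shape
(13, 37, 13, 5)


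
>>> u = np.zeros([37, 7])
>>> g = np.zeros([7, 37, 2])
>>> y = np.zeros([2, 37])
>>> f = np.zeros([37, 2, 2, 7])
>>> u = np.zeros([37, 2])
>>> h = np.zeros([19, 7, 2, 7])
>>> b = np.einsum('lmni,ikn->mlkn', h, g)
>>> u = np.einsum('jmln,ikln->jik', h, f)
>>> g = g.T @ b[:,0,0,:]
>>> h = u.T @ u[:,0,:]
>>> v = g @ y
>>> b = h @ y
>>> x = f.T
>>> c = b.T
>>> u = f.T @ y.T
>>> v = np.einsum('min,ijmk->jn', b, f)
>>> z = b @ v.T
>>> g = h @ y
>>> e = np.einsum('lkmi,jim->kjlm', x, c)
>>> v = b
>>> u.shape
(7, 2, 2, 2)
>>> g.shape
(2, 37, 37)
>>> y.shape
(2, 37)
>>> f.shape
(37, 2, 2, 7)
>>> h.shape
(2, 37, 2)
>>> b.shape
(2, 37, 37)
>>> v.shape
(2, 37, 37)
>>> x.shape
(7, 2, 2, 37)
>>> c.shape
(37, 37, 2)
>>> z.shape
(2, 37, 2)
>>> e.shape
(2, 37, 7, 2)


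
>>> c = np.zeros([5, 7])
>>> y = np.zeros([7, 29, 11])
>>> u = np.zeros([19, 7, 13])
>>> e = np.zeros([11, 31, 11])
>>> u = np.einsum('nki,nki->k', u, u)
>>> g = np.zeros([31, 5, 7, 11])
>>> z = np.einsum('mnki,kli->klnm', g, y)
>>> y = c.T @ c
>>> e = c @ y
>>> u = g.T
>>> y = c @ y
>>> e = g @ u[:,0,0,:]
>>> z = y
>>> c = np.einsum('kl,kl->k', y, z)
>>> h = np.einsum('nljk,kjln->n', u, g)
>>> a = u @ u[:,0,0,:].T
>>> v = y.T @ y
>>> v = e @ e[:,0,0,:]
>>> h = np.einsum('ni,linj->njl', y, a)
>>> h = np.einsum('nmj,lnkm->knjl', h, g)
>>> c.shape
(5,)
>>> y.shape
(5, 7)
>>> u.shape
(11, 7, 5, 31)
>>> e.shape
(31, 5, 7, 31)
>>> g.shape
(31, 5, 7, 11)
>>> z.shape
(5, 7)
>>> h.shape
(7, 5, 11, 31)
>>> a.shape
(11, 7, 5, 11)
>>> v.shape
(31, 5, 7, 31)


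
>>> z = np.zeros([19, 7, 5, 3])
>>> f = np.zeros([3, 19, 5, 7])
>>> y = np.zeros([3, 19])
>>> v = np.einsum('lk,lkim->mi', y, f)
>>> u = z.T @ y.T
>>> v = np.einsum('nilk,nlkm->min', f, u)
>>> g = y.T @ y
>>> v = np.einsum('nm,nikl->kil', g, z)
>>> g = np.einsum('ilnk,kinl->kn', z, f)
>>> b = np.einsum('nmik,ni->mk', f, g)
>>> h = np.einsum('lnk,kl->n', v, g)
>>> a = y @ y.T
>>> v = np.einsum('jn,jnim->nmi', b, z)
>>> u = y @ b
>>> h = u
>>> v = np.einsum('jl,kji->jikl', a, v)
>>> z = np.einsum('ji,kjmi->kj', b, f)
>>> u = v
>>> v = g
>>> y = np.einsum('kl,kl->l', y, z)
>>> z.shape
(3, 19)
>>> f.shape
(3, 19, 5, 7)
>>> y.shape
(19,)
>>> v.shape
(3, 5)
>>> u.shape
(3, 5, 7, 3)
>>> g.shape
(3, 5)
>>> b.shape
(19, 7)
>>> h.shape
(3, 7)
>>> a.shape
(3, 3)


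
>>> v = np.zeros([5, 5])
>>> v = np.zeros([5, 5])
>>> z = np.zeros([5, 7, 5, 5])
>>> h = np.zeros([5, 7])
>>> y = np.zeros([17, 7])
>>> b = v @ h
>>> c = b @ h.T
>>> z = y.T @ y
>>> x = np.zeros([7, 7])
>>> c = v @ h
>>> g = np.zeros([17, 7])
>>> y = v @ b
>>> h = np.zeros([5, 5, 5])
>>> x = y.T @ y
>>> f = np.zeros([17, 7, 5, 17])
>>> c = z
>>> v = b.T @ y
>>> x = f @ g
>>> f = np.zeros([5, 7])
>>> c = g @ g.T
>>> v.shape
(7, 7)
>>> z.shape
(7, 7)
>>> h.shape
(5, 5, 5)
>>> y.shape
(5, 7)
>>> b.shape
(5, 7)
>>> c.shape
(17, 17)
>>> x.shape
(17, 7, 5, 7)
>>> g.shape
(17, 7)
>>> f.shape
(5, 7)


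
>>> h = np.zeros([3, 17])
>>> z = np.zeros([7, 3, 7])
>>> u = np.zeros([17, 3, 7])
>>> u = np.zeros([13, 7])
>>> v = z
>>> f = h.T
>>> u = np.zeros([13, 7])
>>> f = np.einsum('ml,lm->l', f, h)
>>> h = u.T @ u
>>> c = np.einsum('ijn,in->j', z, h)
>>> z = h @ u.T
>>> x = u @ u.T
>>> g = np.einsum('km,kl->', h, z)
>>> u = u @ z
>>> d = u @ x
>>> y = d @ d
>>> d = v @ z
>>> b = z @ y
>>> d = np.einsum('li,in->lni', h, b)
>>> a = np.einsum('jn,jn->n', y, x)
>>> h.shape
(7, 7)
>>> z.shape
(7, 13)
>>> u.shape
(13, 13)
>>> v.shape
(7, 3, 7)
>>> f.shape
(3,)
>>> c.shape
(3,)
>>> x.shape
(13, 13)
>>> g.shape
()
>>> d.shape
(7, 13, 7)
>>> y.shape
(13, 13)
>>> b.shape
(7, 13)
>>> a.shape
(13,)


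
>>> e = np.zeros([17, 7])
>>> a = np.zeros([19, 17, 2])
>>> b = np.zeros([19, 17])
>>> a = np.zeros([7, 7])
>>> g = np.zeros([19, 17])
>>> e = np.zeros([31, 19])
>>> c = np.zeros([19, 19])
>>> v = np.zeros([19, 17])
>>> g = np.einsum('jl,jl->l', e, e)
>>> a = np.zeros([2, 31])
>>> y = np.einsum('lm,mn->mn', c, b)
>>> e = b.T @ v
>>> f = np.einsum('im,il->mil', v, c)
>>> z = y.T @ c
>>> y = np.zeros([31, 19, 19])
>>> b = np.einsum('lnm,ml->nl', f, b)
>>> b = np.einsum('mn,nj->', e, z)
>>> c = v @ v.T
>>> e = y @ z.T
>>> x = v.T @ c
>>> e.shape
(31, 19, 17)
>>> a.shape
(2, 31)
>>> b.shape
()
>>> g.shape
(19,)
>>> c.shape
(19, 19)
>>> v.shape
(19, 17)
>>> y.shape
(31, 19, 19)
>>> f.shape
(17, 19, 19)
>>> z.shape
(17, 19)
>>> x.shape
(17, 19)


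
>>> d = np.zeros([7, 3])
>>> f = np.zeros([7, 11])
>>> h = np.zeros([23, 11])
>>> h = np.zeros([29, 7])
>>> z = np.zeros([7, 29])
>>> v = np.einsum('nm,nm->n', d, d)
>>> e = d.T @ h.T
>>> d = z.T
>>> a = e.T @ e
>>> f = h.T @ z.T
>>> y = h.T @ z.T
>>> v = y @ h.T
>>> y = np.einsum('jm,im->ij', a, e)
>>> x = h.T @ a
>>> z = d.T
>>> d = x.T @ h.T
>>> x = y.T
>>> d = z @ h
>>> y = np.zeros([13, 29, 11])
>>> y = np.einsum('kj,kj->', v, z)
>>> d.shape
(7, 7)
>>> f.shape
(7, 7)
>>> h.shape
(29, 7)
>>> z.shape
(7, 29)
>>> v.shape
(7, 29)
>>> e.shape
(3, 29)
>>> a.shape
(29, 29)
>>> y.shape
()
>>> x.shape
(29, 3)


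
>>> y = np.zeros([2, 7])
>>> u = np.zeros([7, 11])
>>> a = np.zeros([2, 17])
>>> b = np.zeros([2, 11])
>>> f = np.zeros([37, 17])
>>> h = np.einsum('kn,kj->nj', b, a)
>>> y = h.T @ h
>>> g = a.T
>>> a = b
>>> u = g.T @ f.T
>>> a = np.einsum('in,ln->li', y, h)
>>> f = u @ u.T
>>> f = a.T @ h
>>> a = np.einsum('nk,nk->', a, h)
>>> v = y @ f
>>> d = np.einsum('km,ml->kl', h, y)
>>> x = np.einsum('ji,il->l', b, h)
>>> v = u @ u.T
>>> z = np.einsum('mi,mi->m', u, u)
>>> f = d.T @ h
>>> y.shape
(17, 17)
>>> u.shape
(2, 37)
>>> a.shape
()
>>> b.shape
(2, 11)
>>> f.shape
(17, 17)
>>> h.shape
(11, 17)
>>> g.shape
(17, 2)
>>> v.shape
(2, 2)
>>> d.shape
(11, 17)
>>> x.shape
(17,)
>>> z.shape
(2,)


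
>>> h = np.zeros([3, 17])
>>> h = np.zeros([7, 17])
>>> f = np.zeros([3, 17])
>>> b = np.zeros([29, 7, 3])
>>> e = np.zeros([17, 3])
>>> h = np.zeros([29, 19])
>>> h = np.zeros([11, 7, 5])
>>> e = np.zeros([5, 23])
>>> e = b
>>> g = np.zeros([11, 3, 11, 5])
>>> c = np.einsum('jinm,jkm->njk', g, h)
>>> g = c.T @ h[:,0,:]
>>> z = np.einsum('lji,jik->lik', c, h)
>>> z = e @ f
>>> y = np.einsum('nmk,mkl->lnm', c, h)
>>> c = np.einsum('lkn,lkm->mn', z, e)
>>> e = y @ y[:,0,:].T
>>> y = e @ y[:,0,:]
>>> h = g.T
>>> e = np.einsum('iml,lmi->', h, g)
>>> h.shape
(5, 11, 7)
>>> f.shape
(3, 17)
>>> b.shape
(29, 7, 3)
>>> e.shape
()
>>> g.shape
(7, 11, 5)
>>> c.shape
(3, 17)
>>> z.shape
(29, 7, 17)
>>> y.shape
(5, 11, 11)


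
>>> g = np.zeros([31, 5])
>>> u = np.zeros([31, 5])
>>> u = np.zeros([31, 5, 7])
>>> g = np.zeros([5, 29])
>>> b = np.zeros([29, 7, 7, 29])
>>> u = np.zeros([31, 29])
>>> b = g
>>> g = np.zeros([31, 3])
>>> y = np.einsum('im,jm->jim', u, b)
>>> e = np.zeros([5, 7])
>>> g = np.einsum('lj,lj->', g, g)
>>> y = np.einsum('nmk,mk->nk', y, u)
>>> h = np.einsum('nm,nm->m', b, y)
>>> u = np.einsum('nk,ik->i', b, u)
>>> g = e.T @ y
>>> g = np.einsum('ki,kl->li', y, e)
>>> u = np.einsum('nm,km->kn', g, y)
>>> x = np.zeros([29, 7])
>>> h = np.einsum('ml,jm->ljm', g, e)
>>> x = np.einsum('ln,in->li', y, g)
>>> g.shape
(7, 29)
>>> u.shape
(5, 7)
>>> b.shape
(5, 29)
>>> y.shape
(5, 29)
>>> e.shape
(5, 7)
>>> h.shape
(29, 5, 7)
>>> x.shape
(5, 7)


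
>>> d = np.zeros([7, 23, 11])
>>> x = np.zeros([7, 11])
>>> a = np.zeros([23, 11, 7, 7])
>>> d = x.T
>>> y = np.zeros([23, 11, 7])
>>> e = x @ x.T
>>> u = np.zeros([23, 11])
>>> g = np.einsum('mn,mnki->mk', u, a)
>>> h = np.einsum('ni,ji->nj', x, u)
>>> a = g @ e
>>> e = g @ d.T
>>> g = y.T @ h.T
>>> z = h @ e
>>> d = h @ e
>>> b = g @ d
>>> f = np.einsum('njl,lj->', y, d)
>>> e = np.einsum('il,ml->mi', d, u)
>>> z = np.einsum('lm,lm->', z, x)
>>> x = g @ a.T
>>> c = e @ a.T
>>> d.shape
(7, 11)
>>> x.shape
(7, 11, 23)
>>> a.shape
(23, 7)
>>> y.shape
(23, 11, 7)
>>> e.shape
(23, 7)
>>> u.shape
(23, 11)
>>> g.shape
(7, 11, 7)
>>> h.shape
(7, 23)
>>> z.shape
()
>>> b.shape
(7, 11, 11)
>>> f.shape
()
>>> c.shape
(23, 23)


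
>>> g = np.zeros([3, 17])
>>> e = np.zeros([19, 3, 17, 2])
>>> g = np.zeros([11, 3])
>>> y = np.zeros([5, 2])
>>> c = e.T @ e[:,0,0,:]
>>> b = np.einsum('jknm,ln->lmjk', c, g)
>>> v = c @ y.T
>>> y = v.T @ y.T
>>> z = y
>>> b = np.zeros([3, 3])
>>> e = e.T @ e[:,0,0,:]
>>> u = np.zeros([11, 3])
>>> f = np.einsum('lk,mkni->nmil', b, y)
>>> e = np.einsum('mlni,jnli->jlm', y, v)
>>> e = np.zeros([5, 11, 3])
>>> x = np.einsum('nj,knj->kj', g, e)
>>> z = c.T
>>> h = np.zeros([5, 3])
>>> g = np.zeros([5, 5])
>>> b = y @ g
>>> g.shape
(5, 5)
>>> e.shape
(5, 11, 3)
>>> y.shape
(5, 3, 17, 5)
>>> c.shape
(2, 17, 3, 2)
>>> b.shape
(5, 3, 17, 5)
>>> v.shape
(2, 17, 3, 5)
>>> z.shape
(2, 3, 17, 2)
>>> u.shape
(11, 3)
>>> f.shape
(17, 5, 5, 3)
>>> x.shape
(5, 3)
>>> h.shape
(5, 3)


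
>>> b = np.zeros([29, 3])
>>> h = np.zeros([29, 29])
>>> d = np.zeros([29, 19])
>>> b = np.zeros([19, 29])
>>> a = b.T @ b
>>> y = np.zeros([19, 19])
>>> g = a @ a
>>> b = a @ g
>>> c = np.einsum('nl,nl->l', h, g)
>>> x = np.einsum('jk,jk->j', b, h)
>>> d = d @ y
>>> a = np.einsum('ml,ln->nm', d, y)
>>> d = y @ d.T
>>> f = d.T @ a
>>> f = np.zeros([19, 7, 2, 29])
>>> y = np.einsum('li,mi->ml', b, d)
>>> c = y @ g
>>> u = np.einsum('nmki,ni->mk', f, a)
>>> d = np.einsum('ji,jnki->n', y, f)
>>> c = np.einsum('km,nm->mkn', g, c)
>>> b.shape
(29, 29)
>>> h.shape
(29, 29)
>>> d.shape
(7,)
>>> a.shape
(19, 29)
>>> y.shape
(19, 29)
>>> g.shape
(29, 29)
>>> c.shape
(29, 29, 19)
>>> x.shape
(29,)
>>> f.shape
(19, 7, 2, 29)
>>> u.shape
(7, 2)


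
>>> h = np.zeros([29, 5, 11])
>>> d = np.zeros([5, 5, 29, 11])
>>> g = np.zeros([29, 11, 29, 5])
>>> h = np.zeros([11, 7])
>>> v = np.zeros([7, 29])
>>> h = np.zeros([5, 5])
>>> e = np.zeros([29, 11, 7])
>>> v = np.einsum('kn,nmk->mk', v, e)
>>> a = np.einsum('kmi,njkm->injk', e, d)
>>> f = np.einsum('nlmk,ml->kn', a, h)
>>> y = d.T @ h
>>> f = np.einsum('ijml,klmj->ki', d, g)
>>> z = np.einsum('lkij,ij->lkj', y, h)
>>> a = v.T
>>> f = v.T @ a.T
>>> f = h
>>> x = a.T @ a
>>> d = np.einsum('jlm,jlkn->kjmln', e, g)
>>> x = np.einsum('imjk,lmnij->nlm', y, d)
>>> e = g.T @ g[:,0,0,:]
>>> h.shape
(5, 5)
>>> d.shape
(29, 29, 7, 11, 5)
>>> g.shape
(29, 11, 29, 5)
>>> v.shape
(11, 7)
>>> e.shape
(5, 29, 11, 5)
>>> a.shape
(7, 11)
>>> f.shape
(5, 5)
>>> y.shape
(11, 29, 5, 5)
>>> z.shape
(11, 29, 5)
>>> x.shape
(7, 29, 29)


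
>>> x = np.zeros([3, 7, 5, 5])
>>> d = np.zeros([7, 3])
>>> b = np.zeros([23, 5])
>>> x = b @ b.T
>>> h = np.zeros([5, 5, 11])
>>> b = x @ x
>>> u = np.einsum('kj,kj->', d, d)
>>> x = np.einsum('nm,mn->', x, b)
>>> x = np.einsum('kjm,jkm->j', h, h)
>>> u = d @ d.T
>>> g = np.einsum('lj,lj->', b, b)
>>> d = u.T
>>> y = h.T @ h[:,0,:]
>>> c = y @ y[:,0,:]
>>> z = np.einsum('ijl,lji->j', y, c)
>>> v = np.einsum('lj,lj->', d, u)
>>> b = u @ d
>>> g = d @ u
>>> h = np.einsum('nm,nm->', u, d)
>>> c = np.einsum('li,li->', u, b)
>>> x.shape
(5,)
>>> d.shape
(7, 7)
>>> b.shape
(7, 7)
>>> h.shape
()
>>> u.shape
(7, 7)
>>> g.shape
(7, 7)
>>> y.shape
(11, 5, 11)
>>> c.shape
()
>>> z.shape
(5,)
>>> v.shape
()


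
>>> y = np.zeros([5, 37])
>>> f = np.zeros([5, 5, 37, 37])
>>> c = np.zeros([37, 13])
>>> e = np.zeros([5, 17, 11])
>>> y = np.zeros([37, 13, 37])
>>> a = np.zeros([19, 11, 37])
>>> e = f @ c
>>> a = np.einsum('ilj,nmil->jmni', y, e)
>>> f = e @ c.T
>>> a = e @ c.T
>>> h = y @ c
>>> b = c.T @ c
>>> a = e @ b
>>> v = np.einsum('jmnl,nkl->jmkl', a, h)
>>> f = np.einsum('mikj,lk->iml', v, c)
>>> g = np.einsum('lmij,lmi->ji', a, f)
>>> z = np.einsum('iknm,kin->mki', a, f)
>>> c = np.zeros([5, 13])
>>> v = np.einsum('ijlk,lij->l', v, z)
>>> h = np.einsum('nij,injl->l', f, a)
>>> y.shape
(37, 13, 37)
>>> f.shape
(5, 5, 37)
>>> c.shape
(5, 13)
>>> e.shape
(5, 5, 37, 13)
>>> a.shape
(5, 5, 37, 13)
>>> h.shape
(13,)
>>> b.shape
(13, 13)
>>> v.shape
(13,)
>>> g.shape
(13, 37)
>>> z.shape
(13, 5, 5)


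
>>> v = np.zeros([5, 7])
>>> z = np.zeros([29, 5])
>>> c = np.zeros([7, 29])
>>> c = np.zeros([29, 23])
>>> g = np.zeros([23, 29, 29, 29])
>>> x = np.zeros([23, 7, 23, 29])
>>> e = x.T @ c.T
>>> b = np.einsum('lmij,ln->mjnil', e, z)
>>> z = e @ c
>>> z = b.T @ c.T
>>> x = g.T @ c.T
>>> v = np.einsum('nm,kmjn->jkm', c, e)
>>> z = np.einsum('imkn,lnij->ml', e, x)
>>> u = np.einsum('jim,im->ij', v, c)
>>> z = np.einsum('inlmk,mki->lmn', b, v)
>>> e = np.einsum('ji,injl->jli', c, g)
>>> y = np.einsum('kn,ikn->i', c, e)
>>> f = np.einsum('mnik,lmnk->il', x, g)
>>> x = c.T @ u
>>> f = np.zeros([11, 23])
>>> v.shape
(7, 29, 23)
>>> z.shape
(5, 7, 29)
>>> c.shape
(29, 23)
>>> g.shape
(23, 29, 29, 29)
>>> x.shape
(23, 7)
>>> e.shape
(29, 29, 23)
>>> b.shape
(23, 29, 5, 7, 29)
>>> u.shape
(29, 7)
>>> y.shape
(29,)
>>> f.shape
(11, 23)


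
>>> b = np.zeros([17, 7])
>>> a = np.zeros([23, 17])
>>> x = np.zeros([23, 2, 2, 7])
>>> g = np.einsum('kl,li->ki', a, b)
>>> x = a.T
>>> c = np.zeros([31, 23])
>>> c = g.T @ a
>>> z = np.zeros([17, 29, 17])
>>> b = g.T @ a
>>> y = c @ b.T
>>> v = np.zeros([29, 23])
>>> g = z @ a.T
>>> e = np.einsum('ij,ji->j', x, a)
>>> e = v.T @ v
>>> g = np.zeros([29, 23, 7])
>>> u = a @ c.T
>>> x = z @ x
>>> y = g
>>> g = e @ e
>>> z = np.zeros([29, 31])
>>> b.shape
(7, 17)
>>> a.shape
(23, 17)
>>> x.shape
(17, 29, 23)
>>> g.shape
(23, 23)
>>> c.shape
(7, 17)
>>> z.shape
(29, 31)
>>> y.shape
(29, 23, 7)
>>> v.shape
(29, 23)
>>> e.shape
(23, 23)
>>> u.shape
(23, 7)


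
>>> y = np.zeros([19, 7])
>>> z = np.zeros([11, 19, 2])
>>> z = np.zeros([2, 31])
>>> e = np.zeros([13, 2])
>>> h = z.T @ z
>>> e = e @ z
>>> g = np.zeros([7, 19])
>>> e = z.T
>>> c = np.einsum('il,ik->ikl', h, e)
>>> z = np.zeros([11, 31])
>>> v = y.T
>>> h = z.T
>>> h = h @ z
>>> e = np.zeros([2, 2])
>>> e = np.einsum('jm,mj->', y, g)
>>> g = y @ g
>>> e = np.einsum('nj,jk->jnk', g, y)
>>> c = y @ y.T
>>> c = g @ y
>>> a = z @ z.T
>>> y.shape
(19, 7)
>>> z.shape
(11, 31)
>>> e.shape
(19, 19, 7)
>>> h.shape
(31, 31)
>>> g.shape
(19, 19)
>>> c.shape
(19, 7)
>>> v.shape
(7, 19)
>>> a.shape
(11, 11)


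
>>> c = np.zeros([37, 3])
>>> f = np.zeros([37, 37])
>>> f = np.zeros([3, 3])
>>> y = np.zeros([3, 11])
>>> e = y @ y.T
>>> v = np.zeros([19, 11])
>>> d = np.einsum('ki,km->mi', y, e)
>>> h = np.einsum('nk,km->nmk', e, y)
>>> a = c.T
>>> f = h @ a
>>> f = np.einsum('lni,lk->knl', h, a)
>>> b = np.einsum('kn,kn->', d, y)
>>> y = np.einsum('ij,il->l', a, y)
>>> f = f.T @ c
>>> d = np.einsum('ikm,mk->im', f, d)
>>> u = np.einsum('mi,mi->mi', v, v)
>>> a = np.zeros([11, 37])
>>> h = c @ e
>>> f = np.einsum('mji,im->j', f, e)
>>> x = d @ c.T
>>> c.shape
(37, 3)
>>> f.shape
(11,)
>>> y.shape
(11,)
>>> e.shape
(3, 3)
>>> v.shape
(19, 11)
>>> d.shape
(3, 3)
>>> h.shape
(37, 3)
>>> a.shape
(11, 37)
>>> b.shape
()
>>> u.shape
(19, 11)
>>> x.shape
(3, 37)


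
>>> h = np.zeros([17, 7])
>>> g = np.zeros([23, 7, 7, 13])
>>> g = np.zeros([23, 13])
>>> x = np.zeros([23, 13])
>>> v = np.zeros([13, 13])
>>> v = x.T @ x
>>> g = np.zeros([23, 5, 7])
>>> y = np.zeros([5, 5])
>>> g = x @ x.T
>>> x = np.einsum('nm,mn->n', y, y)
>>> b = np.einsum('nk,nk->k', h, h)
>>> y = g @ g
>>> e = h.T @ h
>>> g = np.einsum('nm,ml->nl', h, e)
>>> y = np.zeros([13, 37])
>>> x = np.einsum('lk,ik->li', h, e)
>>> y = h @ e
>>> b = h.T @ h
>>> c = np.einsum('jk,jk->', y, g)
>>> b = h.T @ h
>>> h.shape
(17, 7)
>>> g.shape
(17, 7)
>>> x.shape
(17, 7)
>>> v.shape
(13, 13)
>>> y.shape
(17, 7)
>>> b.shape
(7, 7)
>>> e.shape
(7, 7)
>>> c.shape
()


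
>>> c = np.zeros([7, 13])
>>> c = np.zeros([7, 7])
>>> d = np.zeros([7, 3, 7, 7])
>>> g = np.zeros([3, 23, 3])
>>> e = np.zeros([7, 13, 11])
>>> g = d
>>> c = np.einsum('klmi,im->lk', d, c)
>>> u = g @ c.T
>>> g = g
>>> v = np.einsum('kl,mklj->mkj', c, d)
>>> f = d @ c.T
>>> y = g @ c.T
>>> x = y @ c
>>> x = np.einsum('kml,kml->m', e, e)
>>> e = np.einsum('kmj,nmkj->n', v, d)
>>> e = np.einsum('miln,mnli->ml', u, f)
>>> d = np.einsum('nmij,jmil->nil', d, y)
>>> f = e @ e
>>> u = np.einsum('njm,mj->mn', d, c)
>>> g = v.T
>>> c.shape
(3, 7)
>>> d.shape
(7, 7, 3)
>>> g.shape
(7, 3, 7)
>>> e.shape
(7, 7)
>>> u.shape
(3, 7)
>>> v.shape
(7, 3, 7)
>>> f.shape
(7, 7)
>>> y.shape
(7, 3, 7, 3)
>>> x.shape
(13,)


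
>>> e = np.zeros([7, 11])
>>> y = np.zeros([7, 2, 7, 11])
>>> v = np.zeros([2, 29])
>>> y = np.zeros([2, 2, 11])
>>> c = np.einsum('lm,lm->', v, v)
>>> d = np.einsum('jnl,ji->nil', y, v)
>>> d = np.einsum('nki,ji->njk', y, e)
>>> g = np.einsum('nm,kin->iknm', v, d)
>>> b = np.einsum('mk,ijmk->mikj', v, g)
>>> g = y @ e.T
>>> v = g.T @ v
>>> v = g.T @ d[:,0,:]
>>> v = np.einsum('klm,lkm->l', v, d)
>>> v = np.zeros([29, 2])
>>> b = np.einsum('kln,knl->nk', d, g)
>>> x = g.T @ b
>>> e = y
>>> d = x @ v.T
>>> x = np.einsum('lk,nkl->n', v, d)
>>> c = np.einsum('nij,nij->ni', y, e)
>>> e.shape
(2, 2, 11)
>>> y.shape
(2, 2, 11)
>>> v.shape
(29, 2)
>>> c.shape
(2, 2)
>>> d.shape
(7, 2, 29)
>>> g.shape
(2, 2, 7)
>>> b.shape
(2, 2)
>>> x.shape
(7,)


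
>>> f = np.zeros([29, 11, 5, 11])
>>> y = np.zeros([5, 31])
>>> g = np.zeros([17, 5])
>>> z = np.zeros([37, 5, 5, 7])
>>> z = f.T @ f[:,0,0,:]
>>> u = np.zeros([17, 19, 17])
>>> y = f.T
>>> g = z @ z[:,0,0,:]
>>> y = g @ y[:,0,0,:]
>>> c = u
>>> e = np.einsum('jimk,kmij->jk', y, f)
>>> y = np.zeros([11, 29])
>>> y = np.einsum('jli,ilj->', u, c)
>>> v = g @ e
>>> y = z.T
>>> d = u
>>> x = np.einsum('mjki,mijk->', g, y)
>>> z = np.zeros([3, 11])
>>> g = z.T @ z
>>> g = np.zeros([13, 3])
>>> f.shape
(29, 11, 5, 11)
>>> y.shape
(11, 11, 5, 11)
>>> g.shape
(13, 3)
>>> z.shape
(3, 11)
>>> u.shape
(17, 19, 17)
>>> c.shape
(17, 19, 17)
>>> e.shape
(11, 29)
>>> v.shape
(11, 5, 11, 29)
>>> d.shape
(17, 19, 17)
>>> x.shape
()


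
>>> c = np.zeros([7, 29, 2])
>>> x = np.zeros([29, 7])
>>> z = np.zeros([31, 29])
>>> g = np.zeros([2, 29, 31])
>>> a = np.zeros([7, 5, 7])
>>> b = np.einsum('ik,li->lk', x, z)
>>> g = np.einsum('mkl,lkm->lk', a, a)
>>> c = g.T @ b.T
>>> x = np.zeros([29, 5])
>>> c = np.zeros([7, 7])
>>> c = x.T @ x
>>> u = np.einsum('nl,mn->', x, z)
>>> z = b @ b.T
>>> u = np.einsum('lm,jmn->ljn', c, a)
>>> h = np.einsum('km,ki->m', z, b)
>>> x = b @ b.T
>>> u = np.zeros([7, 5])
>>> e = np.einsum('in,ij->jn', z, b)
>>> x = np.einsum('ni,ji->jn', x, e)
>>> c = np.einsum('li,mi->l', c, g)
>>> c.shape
(5,)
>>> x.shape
(7, 31)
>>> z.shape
(31, 31)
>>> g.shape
(7, 5)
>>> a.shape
(7, 5, 7)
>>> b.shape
(31, 7)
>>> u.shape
(7, 5)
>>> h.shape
(31,)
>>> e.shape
(7, 31)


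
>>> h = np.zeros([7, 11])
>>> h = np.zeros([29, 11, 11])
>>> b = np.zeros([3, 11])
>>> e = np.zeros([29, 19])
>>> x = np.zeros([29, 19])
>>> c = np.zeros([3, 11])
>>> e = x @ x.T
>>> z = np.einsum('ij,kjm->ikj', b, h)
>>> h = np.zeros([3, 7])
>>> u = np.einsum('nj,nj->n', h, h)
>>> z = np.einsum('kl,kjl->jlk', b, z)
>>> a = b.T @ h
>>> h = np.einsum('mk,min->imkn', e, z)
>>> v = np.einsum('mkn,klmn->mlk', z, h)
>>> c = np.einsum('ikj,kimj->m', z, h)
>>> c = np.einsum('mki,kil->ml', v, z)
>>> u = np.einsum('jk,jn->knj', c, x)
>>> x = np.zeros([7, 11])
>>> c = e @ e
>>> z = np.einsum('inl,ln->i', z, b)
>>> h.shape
(11, 29, 29, 3)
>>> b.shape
(3, 11)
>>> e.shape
(29, 29)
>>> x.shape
(7, 11)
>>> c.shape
(29, 29)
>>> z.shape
(29,)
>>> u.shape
(3, 19, 29)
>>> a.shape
(11, 7)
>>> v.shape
(29, 29, 11)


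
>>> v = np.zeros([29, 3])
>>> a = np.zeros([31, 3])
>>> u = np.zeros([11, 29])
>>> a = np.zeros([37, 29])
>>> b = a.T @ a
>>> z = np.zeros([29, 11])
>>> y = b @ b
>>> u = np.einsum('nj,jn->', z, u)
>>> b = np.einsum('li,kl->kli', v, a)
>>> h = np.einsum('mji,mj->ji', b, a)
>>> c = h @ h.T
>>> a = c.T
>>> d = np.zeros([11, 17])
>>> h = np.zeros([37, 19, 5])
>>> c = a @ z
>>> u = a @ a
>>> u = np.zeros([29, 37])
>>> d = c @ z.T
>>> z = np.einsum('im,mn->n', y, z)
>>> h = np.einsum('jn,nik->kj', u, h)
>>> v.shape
(29, 3)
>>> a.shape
(29, 29)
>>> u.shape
(29, 37)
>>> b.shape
(37, 29, 3)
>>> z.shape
(11,)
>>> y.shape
(29, 29)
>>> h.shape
(5, 29)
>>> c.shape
(29, 11)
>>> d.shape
(29, 29)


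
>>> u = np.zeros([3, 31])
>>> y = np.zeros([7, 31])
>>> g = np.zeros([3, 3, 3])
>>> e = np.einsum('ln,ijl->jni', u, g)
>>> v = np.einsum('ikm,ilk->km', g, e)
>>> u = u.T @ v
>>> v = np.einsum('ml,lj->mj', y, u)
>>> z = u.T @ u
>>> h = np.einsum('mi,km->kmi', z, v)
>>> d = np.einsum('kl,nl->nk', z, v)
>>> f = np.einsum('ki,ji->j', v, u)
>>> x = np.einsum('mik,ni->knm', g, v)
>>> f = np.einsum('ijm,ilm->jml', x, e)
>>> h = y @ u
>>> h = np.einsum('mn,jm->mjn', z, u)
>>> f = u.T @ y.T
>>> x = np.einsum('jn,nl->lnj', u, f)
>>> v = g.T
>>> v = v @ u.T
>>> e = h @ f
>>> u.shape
(31, 3)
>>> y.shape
(7, 31)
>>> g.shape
(3, 3, 3)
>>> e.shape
(3, 31, 7)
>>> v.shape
(3, 3, 31)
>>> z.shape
(3, 3)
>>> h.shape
(3, 31, 3)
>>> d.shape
(7, 3)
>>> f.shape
(3, 7)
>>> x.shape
(7, 3, 31)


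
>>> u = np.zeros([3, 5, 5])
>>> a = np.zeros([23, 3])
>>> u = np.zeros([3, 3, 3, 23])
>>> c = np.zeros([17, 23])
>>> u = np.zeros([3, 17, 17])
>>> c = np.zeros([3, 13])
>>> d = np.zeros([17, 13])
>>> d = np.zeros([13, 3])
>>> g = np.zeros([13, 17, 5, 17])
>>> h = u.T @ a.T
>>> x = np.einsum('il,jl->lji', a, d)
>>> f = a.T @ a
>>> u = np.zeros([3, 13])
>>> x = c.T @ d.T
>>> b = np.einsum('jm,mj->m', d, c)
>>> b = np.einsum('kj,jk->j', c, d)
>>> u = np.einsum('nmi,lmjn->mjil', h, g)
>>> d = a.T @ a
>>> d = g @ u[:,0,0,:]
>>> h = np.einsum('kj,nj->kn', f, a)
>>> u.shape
(17, 5, 23, 13)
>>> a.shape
(23, 3)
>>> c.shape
(3, 13)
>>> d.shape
(13, 17, 5, 13)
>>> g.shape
(13, 17, 5, 17)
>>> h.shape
(3, 23)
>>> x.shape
(13, 13)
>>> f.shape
(3, 3)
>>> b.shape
(13,)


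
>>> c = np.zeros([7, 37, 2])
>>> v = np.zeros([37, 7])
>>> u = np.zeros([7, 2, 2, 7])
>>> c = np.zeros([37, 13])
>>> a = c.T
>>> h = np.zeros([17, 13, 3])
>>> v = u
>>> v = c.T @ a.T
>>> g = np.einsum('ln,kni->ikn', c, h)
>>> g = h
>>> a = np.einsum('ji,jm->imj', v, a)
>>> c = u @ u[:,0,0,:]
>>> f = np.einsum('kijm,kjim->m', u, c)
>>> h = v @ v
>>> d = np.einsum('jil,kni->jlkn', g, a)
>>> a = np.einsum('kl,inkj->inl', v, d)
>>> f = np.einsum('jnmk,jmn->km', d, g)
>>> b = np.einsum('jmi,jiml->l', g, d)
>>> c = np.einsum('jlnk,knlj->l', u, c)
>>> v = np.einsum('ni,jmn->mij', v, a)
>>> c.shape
(2,)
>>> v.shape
(3, 13, 17)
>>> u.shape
(7, 2, 2, 7)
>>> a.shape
(17, 3, 13)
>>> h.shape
(13, 13)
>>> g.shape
(17, 13, 3)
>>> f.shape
(37, 13)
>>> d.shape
(17, 3, 13, 37)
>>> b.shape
(37,)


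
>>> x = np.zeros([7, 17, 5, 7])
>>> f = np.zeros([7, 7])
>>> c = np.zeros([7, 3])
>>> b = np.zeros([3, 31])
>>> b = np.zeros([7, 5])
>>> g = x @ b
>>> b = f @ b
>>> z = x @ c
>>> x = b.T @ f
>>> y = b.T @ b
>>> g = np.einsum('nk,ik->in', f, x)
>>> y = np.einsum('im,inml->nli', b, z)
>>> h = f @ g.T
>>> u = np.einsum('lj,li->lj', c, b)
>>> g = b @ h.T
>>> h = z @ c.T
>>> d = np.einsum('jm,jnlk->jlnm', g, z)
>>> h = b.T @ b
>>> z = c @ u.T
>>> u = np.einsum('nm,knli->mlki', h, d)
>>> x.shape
(5, 7)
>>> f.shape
(7, 7)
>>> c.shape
(7, 3)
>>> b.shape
(7, 5)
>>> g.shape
(7, 7)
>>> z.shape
(7, 7)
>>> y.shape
(17, 3, 7)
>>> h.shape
(5, 5)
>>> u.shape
(5, 17, 7, 7)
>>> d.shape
(7, 5, 17, 7)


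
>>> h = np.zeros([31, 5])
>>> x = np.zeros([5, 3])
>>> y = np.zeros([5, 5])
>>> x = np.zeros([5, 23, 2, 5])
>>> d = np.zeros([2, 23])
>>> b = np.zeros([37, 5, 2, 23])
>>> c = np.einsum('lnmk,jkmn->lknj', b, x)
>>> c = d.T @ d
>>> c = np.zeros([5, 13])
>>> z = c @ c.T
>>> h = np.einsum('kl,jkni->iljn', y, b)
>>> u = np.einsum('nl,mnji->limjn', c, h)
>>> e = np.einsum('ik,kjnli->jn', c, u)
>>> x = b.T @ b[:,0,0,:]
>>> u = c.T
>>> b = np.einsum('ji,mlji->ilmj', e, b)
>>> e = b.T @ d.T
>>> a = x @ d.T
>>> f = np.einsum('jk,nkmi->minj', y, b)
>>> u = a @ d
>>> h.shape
(23, 5, 37, 2)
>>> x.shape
(23, 2, 5, 23)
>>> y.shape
(5, 5)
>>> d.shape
(2, 23)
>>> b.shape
(23, 5, 37, 2)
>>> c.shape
(5, 13)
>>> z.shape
(5, 5)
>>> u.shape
(23, 2, 5, 23)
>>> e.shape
(2, 37, 5, 2)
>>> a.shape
(23, 2, 5, 2)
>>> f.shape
(37, 2, 23, 5)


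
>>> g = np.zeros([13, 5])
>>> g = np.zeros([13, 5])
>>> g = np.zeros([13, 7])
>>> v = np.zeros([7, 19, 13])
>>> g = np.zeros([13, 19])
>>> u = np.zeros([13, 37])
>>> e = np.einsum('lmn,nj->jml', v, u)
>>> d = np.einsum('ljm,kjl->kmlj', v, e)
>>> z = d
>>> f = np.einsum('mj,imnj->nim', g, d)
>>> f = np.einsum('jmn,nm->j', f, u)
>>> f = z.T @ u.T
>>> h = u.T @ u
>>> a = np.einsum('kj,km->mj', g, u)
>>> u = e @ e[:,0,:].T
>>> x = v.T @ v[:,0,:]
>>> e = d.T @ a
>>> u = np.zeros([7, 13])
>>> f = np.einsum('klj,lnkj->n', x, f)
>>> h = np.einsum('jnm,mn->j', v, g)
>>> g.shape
(13, 19)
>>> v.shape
(7, 19, 13)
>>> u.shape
(7, 13)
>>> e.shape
(19, 7, 13, 19)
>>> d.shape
(37, 13, 7, 19)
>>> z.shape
(37, 13, 7, 19)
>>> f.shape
(7,)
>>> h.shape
(7,)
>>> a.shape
(37, 19)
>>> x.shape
(13, 19, 13)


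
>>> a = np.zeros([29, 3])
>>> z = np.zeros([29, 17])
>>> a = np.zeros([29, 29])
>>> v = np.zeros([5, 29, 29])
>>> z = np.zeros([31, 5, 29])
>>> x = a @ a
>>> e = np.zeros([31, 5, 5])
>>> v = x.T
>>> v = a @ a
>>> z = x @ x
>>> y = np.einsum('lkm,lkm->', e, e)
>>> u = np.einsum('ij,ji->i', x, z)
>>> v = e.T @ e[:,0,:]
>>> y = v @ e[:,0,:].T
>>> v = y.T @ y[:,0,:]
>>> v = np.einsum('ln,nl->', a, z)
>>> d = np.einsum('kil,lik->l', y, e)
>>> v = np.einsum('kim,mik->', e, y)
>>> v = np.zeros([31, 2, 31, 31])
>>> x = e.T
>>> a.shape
(29, 29)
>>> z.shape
(29, 29)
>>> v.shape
(31, 2, 31, 31)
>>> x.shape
(5, 5, 31)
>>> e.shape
(31, 5, 5)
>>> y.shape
(5, 5, 31)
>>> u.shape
(29,)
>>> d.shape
(31,)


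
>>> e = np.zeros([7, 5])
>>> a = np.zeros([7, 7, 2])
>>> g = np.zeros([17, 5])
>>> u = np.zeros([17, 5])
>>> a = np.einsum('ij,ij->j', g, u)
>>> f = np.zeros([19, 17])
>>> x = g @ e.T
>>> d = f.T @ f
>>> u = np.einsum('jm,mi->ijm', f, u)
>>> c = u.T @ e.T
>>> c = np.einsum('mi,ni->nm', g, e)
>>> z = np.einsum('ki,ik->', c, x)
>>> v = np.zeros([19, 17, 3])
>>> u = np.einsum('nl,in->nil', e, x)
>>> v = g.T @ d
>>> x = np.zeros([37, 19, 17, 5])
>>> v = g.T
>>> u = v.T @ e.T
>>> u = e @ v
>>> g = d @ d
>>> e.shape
(7, 5)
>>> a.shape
(5,)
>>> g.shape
(17, 17)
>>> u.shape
(7, 17)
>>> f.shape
(19, 17)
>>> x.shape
(37, 19, 17, 5)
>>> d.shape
(17, 17)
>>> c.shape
(7, 17)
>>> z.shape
()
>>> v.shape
(5, 17)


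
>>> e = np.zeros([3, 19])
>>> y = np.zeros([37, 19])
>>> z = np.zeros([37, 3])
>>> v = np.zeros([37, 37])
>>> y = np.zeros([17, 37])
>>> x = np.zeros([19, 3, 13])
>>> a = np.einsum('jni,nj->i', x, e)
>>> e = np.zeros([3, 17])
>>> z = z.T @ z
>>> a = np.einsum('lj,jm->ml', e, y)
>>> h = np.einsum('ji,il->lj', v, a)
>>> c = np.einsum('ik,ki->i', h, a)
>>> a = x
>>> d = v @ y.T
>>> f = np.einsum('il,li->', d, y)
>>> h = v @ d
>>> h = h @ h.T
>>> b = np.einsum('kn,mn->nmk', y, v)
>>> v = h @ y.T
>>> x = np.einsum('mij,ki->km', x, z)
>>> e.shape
(3, 17)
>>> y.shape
(17, 37)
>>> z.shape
(3, 3)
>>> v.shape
(37, 17)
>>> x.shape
(3, 19)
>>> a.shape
(19, 3, 13)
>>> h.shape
(37, 37)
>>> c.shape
(3,)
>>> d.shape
(37, 17)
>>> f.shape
()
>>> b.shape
(37, 37, 17)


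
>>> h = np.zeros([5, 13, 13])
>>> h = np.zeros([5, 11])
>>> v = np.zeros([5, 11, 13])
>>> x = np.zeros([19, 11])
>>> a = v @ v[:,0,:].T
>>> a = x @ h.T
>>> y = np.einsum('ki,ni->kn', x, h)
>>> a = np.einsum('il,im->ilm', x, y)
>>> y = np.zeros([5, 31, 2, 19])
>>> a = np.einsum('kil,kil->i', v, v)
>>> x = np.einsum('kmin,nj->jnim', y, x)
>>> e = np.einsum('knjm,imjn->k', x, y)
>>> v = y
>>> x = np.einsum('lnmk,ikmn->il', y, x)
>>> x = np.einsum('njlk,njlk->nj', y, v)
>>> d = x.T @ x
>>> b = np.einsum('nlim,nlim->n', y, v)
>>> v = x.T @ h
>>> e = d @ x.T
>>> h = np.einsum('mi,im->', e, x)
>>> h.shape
()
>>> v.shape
(31, 11)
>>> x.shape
(5, 31)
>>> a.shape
(11,)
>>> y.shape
(5, 31, 2, 19)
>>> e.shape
(31, 5)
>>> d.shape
(31, 31)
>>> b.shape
(5,)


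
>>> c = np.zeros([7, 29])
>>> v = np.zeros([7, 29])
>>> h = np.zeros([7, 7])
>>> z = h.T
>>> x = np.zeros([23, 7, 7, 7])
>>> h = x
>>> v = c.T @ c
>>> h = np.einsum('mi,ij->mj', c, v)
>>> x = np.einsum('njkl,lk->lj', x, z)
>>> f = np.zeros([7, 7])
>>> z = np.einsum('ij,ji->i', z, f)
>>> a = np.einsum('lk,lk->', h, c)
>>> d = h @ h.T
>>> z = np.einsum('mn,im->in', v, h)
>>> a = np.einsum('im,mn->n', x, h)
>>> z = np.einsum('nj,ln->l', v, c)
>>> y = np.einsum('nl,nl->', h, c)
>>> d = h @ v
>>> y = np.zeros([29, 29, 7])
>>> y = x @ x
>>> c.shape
(7, 29)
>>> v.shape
(29, 29)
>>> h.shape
(7, 29)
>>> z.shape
(7,)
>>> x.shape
(7, 7)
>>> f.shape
(7, 7)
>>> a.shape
(29,)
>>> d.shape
(7, 29)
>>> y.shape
(7, 7)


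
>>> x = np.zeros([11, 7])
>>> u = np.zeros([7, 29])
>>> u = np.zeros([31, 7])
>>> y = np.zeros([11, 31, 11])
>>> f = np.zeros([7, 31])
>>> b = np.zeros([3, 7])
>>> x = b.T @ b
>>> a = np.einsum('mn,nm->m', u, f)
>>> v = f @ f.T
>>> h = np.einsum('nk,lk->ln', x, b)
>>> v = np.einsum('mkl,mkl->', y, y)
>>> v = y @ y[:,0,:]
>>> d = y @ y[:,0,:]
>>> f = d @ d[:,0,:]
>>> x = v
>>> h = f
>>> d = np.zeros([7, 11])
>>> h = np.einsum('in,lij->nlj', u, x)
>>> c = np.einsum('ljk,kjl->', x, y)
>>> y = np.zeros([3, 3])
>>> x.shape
(11, 31, 11)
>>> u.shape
(31, 7)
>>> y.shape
(3, 3)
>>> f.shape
(11, 31, 11)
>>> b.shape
(3, 7)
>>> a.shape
(31,)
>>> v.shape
(11, 31, 11)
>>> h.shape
(7, 11, 11)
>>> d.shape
(7, 11)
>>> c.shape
()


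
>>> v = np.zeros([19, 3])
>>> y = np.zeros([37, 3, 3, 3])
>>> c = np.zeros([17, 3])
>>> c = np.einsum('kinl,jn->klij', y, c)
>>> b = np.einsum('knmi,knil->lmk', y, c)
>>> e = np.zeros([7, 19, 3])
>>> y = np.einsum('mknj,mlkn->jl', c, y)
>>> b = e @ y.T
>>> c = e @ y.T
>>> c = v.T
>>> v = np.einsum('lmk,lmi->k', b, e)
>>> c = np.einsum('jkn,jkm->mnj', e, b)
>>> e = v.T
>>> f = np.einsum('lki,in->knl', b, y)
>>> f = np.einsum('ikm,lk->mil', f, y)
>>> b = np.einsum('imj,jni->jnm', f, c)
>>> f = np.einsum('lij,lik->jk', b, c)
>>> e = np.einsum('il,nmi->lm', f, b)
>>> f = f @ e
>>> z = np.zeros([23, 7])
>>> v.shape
(17,)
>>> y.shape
(17, 3)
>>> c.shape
(17, 3, 7)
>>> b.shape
(17, 3, 19)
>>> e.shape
(7, 3)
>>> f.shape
(19, 3)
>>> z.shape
(23, 7)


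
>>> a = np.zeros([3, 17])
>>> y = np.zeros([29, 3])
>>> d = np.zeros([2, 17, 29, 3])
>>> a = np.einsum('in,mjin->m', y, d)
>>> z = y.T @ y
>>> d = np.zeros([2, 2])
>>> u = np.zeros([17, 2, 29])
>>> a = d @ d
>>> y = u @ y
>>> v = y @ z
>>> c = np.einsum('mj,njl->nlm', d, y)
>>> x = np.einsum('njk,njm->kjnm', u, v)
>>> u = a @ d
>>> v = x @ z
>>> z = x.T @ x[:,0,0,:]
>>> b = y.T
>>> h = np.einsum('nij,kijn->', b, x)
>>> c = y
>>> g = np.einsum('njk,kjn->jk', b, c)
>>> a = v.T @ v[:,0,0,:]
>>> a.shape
(3, 17, 2, 3)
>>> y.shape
(17, 2, 3)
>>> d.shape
(2, 2)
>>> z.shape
(3, 17, 2, 3)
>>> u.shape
(2, 2)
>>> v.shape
(29, 2, 17, 3)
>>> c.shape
(17, 2, 3)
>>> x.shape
(29, 2, 17, 3)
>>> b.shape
(3, 2, 17)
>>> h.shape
()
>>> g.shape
(2, 17)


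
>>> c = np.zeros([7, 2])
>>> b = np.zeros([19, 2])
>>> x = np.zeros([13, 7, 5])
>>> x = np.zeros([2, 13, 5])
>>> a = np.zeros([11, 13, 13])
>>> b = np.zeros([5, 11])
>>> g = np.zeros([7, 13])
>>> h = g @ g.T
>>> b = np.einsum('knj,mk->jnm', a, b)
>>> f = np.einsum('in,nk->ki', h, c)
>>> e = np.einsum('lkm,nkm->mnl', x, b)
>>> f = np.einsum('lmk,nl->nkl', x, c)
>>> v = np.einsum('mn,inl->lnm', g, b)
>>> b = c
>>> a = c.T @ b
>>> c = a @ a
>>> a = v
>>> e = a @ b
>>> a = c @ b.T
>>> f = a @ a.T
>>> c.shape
(2, 2)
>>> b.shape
(7, 2)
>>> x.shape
(2, 13, 5)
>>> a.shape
(2, 7)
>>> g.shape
(7, 13)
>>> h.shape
(7, 7)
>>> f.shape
(2, 2)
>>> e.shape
(5, 13, 2)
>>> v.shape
(5, 13, 7)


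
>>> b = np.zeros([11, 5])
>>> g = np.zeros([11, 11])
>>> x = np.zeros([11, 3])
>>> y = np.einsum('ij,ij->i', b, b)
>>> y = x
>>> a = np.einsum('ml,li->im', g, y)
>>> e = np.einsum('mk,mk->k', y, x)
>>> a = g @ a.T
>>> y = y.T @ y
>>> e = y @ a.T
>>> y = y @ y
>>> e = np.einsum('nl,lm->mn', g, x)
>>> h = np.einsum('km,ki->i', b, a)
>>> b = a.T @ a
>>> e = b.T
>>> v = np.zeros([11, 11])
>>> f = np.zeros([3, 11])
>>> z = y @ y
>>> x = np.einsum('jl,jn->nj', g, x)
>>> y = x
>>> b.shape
(3, 3)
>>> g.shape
(11, 11)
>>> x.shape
(3, 11)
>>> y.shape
(3, 11)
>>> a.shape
(11, 3)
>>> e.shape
(3, 3)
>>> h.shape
(3,)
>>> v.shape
(11, 11)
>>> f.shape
(3, 11)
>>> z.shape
(3, 3)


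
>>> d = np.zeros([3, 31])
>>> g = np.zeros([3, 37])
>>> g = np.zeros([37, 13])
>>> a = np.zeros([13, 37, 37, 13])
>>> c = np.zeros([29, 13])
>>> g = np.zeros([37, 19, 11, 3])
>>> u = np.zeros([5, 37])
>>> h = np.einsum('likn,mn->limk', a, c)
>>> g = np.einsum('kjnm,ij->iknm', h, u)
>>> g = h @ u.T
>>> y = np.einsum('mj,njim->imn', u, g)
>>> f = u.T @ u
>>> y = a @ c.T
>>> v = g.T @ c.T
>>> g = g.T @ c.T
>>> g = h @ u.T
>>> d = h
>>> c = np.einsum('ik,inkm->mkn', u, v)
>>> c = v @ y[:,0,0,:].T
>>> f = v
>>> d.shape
(13, 37, 29, 37)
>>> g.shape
(13, 37, 29, 5)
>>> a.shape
(13, 37, 37, 13)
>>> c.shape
(5, 29, 37, 13)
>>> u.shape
(5, 37)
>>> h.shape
(13, 37, 29, 37)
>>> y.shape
(13, 37, 37, 29)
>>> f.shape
(5, 29, 37, 29)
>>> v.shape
(5, 29, 37, 29)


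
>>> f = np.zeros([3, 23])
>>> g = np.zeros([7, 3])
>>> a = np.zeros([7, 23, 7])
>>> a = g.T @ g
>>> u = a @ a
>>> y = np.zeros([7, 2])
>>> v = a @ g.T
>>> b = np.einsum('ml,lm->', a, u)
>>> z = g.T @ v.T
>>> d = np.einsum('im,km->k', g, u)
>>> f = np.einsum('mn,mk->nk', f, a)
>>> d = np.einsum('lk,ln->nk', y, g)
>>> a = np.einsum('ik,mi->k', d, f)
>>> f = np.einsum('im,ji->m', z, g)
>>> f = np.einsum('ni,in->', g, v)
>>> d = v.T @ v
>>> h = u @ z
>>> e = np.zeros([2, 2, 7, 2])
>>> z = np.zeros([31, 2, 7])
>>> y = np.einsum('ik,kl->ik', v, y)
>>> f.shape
()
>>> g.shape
(7, 3)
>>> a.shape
(2,)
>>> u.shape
(3, 3)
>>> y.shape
(3, 7)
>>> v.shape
(3, 7)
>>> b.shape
()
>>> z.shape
(31, 2, 7)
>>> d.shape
(7, 7)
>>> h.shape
(3, 3)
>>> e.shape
(2, 2, 7, 2)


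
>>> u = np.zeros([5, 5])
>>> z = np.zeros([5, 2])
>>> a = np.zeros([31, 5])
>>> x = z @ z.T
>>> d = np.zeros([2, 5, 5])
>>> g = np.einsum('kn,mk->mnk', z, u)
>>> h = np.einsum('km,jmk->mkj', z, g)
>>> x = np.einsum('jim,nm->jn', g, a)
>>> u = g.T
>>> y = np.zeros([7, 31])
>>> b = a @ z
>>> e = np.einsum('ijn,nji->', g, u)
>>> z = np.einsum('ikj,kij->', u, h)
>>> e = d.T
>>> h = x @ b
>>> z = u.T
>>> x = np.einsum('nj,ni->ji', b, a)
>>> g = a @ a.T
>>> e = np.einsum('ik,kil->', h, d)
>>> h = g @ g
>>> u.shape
(5, 2, 5)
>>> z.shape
(5, 2, 5)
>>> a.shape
(31, 5)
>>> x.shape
(2, 5)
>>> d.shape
(2, 5, 5)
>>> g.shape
(31, 31)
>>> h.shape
(31, 31)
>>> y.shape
(7, 31)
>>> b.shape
(31, 2)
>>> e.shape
()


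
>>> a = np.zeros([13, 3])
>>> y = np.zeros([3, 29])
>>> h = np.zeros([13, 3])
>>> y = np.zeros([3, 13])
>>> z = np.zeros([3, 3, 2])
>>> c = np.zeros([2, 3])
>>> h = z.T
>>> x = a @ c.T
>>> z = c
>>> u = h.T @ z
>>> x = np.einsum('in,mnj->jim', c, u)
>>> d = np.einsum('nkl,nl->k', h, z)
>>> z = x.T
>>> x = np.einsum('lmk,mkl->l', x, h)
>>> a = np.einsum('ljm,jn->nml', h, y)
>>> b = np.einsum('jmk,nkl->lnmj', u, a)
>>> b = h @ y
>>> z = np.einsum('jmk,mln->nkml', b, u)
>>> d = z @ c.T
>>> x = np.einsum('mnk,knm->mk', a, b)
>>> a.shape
(13, 3, 2)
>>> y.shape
(3, 13)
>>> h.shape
(2, 3, 3)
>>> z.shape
(3, 13, 3, 3)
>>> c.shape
(2, 3)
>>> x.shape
(13, 2)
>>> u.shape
(3, 3, 3)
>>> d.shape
(3, 13, 3, 2)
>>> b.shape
(2, 3, 13)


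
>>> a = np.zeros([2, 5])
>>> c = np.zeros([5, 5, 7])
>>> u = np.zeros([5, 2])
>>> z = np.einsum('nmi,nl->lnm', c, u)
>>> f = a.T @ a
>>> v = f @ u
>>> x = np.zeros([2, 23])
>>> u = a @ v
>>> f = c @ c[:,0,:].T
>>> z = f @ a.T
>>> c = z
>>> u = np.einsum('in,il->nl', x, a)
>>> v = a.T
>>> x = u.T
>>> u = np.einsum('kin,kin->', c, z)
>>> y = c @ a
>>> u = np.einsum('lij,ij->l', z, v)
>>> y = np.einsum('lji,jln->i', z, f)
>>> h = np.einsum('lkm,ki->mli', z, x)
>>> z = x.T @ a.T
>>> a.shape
(2, 5)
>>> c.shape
(5, 5, 2)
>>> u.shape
(5,)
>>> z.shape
(23, 2)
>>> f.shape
(5, 5, 5)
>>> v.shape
(5, 2)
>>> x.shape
(5, 23)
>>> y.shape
(2,)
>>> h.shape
(2, 5, 23)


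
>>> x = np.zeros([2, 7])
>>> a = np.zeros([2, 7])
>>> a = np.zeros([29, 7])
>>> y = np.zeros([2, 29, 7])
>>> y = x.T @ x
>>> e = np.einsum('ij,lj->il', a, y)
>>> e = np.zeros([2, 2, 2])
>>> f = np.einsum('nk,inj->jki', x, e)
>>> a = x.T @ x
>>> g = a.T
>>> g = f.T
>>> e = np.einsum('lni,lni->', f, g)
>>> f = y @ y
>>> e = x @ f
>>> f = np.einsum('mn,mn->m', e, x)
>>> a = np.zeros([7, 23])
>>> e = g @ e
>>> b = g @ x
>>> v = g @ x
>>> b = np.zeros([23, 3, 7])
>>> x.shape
(2, 7)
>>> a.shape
(7, 23)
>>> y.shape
(7, 7)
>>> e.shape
(2, 7, 7)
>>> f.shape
(2,)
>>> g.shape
(2, 7, 2)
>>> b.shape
(23, 3, 7)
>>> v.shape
(2, 7, 7)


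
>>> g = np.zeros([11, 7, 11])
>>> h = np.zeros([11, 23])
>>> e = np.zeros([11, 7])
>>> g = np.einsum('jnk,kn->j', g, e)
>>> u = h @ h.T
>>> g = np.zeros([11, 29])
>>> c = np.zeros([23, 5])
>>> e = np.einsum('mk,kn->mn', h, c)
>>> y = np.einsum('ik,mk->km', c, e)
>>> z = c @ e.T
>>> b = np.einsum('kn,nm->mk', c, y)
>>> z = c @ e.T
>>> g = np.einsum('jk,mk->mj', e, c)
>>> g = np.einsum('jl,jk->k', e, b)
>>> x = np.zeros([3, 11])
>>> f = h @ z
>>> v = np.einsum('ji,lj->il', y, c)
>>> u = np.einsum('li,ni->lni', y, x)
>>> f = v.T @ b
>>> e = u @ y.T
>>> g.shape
(23,)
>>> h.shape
(11, 23)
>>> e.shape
(5, 3, 5)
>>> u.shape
(5, 3, 11)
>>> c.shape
(23, 5)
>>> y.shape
(5, 11)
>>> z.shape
(23, 11)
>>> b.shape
(11, 23)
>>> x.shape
(3, 11)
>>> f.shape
(23, 23)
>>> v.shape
(11, 23)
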